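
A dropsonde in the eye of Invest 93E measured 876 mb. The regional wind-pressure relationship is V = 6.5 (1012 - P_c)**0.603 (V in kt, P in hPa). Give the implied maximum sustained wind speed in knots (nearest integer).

126 kt

ΔP = 1012 − 876 = 136 mb.
136^0.603 ≈ 19.343.
V ≈ 6.5 × 19.343 ≈ 125.7 kt.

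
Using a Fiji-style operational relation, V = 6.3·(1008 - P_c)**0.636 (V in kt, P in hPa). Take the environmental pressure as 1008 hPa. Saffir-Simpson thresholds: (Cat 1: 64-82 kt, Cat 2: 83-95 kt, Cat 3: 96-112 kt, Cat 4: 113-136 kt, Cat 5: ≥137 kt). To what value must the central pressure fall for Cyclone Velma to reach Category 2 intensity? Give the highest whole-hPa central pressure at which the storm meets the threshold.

950 hPa

Category 2 begins at V = 83 kt.
Required ΔP = (83/6.3)^(1/0.636) = 13.175^1.572 ≈ 57.62 hPa.
P_c ≤ 1008 − 57.62 = 950.38, so the highest integer P_c is 950 hPa.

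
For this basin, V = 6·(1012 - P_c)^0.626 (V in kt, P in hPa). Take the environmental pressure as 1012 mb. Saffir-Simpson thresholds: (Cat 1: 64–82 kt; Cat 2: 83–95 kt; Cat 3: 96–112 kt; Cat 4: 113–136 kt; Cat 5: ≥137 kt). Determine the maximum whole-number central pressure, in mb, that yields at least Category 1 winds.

968 mb

Category 1 begins at V = 64 kt.
Required ΔP = (64/6)^(1/0.626) = 10.667^1.597 ≈ 43.88 mb.
P_c ≤ 1012 − 43.88 = 968.12, so the highest integer P_c is 968 mb.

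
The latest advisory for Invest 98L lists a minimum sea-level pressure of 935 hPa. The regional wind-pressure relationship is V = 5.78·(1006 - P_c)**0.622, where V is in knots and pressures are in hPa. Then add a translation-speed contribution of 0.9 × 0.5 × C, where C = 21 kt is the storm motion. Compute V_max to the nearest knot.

ΔP = 1006 − 935 = 71 hPa.
71^0.622 ≈ 14.174.
V ≈ 5.78 × 14.174 ≈ 81.9 kt.
Translation term: 0.9 × 0.5 × 21 = 9.45 kt.
Corrected V ≈ 91.35 kt → 91 kt.

91 kt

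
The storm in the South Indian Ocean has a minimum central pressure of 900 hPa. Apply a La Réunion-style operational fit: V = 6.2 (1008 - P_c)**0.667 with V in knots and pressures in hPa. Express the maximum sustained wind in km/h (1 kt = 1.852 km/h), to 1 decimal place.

ΔP = 1008 − 900 = 108 hPa.
V ≈ 6.2 × 108^0.667 = 6.2 × 22.714 ≈ 140.827 kt.
140.827 × 1.852 ≈ 260.81 km/h → 260.8 km/h.

260.8 km/h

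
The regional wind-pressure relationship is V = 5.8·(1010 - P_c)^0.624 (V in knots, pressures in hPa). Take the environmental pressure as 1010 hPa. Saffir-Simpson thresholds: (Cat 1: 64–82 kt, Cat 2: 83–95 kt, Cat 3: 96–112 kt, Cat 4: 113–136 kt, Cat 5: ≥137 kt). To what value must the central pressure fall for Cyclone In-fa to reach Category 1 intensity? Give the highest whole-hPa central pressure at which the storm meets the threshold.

963 hPa

Category 1 begins at V = 64 kt.
Required ΔP = (64/5.8)^(1/0.624) = 11.034^1.603 ≈ 46.89 hPa.
P_c ≤ 1010 − 46.89 = 963.11, so the highest integer P_c is 963 hPa.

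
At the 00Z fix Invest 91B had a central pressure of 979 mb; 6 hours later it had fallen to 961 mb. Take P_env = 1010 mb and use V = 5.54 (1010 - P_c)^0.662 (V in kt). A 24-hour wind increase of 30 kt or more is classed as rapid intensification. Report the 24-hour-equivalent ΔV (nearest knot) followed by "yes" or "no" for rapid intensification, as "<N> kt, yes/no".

V₁: ΔP = 31, V ≈ 5.54 × 31^0.662 ≈ 53.80 kt.
V₂: ΔP = 49, V ≈ 5.54 × 49^0.662 ≈ 72.85 kt.
ΔV over 6 h = 19.05 kt → 24 h equivalent = 19.05 × 24/6 ≈ 76.20 kt.
76 kt ≥ 30 kt ⇒ rapid intensification.

76 kt, yes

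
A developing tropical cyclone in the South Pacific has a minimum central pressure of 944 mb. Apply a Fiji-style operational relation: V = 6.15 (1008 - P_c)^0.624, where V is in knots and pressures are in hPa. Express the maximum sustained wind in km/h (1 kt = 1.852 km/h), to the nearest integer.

ΔP = 1008 − 944 = 64 mb.
V ≈ 6.15 × 64^0.624 = 6.15 × 13.399 ≈ 82.401 kt.
82.401 × 1.852 ≈ 152.61 km/h → 153 km/h.

153 km/h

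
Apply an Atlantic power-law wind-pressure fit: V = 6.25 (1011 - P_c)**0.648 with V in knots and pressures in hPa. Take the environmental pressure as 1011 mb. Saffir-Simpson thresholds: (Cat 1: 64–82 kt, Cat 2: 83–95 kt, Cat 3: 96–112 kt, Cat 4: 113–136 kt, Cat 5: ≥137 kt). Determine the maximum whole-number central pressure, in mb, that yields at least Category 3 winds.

943 mb

Category 3 begins at V = 96 kt.
Required ΔP = (96/6.25)^(1/0.648) = 15.360^1.543 ≈ 67.74 mb.
P_c ≤ 1011 − 67.74 = 943.26, so the highest integer P_c is 943 mb.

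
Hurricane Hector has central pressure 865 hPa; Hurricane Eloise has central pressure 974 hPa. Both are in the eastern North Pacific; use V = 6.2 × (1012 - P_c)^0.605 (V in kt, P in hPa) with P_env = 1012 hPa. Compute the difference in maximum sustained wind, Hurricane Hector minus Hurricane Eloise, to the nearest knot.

Hurricane Hector: ΔP = 147; V ≈ 6.2 × 147^0.605 ≈ 126.95 kt.
Hurricane Eloise: ΔP = 38; V ≈ 6.2 × 38^0.605 ≈ 56.00 kt.
Difference ≈ 126.95 − 56.00 = 70.95 → 71 kt.

71 kt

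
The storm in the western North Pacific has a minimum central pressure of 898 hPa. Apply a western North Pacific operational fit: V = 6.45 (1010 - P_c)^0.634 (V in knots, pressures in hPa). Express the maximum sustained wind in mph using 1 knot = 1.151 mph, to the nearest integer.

148 mph

ΔP = 1010 − 898 = 112 hPa.
V ≈ 6.45 × 112^0.634 = 6.45 × 19.916 ≈ 128.459 kt.
128.459 × 1.151 ≈ 147.86 mph → 148 mph.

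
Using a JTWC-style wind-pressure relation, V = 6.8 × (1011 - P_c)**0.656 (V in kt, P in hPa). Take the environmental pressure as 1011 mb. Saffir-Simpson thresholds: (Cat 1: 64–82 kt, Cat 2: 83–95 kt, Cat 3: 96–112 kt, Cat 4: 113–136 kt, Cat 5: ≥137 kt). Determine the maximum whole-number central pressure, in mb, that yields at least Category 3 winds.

954 mb

Category 3 begins at V = 96 kt.
Required ΔP = (96/6.8)^(1/0.656) = 14.118^1.524 ≈ 56.58 mb.
P_c ≤ 1011 − 56.58 = 954.42, so the highest integer P_c is 954 mb.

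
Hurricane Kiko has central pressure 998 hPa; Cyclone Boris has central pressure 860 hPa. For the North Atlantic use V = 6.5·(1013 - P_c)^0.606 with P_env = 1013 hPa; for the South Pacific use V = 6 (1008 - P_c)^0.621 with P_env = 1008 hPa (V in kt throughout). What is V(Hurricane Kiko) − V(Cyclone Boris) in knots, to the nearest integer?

Hurricane Kiko: ΔP = 15; V ≈ 6.5 × 15^0.606 ≈ 33.54 kt.
Cyclone Boris: ΔP = 148; V ≈ 6 × 148^0.621 ≈ 133.62 kt.
Difference ≈ 33.54 − 133.62 = -100.08 → -100 kt.

-100 kt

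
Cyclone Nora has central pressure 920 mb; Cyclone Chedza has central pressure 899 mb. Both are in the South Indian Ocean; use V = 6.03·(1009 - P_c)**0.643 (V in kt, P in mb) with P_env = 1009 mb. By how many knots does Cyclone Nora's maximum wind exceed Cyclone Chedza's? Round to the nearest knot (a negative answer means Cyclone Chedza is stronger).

Cyclone Nora: ΔP = 89; V ≈ 6.03 × 89^0.643 ≈ 108.09 kt.
Cyclone Chedza: ΔP = 110; V ≈ 6.03 × 110^0.643 ≈ 123.86 kt.
Difference ≈ 108.09 − 123.86 = -15.77 → -16 kt.

-16 kt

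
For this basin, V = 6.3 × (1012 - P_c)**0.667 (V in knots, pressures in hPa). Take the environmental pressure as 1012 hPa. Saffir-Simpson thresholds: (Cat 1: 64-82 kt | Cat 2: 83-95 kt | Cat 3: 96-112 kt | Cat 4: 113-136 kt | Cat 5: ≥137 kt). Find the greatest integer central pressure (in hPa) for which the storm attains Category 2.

964 hPa

Category 2 begins at V = 83 kt.
Required ΔP = (83/6.3)^(1/0.667) = 13.175^1.499 ≈ 47.73 hPa.
P_c ≤ 1012 − 47.73 = 964.27, so the highest integer P_c is 964 hPa.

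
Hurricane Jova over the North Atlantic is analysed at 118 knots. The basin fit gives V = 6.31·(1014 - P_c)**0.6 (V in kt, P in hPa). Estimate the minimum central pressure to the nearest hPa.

ΔP = (V / 6.31)^(1/0.6) = (118/6.31)^1.667.
118/6.31 = 18.700; 18.700^1.667 ≈ 131.75 hPa.
P_c = 1014 − 131.75 = 882.25 ≈ 882 hPa.

882 hPa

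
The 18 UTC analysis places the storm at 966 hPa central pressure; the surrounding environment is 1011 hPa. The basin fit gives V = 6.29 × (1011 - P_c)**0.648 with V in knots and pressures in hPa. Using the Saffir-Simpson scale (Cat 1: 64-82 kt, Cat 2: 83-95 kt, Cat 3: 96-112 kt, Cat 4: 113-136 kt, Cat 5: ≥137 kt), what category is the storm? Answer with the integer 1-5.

1

ΔP = 1011 − 966 = 45 hPa.
V ≈ 6.29 × 45^0.648 = 6.29 × 11.78 ≈ 74 kt.
74 kt falls in the Category 1 band.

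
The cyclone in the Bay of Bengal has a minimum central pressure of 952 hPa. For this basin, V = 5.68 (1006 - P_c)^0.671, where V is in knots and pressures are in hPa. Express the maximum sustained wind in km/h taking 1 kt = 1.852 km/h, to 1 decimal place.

152.9 km/h

ΔP = 1006 − 952 = 54 hPa.
V ≈ 5.68 × 54^0.671 = 5.68 × 14.536 ≈ 82.563 kt.
82.563 × 1.852 ≈ 152.91 km/h → 152.9 km/h.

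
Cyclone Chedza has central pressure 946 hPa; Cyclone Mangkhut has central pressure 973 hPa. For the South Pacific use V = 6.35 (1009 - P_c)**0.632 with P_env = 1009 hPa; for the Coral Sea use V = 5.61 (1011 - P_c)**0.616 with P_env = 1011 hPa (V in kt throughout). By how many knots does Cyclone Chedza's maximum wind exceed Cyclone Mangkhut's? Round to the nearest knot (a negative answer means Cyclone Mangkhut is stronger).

34 kt

Cyclone Chedza: ΔP = 63; V ≈ 6.35 × 63^0.632 ≈ 87.09 kt.
Cyclone Mangkhut: ΔP = 38; V ≈ 5.61 × 38^0.616 ≈ 52.74 kt.
Difference ≈ 87.09 − 52.74 = 34.35 → 34 kt.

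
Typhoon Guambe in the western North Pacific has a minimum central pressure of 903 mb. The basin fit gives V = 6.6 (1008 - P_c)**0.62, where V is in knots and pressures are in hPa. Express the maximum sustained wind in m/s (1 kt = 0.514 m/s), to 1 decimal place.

ΔP = 1008 − 903 = 105 mb.
V ≈ 6.6 × 105^0.62 = 6.6 × 17.912 ≈ 118.217 kt.
118.217 × 0.514 ≈ 60.76 m/s → 60.8 m/s.

60.8 m/s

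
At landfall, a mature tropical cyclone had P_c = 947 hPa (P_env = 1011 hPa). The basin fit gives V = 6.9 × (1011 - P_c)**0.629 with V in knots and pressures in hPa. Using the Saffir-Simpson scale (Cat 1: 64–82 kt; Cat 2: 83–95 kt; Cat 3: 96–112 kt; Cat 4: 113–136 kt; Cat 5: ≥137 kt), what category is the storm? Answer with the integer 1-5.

ΔP = 1011 − 947 = 64 hPa.
V ≈ 6.9 × 64^0.629 = 6.9 × 13.68 ≈ 94 kt.
94 kt falls in the Category 2 band.

2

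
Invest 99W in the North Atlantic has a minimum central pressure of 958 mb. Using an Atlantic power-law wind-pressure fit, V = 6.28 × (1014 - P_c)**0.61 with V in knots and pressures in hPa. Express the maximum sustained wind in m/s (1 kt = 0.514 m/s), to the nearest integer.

38 m/s

ΔP = 1014 − 958 = 56 mb.
V ≈ 6.28 × 56^0.61 = 6.28 × 11.652 ≈ 73.174 kt.
73.174 × 0.514 ≈ 37.61 m/s → 38 m/s.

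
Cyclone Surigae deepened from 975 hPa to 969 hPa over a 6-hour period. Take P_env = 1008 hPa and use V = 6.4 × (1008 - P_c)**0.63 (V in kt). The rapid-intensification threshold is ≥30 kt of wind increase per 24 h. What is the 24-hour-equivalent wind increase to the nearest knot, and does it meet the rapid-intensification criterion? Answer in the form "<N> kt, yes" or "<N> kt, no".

V₁: ΔP = 33, V ≈ 6.4 × 33^0.63 ≈ 57.92 kt.
V₂: ΔP = 39, V ≈ 6.4 × 39^0.63 ≈ 64.35 kt.
ΔV over 6 h = 6.43 kt → 24 h equivalent = 6.43 × 24/6 ≈ 25.72 kt.
26 kt < 30 kt ⇒ not rapid intensification.

26 kt, no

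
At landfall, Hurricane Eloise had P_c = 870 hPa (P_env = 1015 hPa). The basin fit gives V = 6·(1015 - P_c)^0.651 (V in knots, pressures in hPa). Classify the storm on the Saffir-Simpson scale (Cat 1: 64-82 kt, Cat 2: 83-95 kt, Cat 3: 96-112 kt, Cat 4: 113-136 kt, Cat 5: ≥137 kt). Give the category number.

ΔP = 1015 − 870 = 145 hPa.
V ≈ 6 × 145^0.651 = 6 × 25.53 ≈ 153 kt.
153 kt falls in the Category 5 band.

5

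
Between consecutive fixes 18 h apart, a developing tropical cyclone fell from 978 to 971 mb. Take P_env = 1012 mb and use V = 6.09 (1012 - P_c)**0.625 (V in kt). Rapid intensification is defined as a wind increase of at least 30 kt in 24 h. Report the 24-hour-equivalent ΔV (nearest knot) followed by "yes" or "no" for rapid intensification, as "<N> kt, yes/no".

9 kt, no

V₁: ΔP = 34, V ≈ 6.09 × 34^0.625 ≈ 55.18 kt.
V₂: ΔP = 41, V ≈ 6.09 × 41^0.625 ≈ 62.03 kt.
ΔV over 18 h = 6.85 kt → 24 h equivalent = 6.85 × 24/18 ≈ 9.13 kt.
9 kt < 30 kt ⇒ not rapid intensification.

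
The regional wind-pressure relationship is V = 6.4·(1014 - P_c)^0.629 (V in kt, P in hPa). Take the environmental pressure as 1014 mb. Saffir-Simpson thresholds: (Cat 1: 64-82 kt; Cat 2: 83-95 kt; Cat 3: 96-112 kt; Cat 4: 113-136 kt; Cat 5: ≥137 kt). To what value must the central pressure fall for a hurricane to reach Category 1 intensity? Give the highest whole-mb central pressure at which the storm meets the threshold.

975 mb

Category 1 begins at V = 64 kt.
Required ΔP = (64/6.4)^(1/0.629) = 10.000^1.590 ≈ 38.89 mb.
P_c ≤ 1014 − 38.89 = 975.11, so the highest integer P_c is 975 mb.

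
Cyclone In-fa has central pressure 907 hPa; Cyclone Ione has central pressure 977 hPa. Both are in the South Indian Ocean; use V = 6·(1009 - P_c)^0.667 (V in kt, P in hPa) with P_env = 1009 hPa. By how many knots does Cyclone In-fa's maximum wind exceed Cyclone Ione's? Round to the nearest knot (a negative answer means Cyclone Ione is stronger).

Cyclone In-fa: ΔP = 102; V ≈ 6 × 102^0.667 ≈ 131.19 kt.
Cyclone Ione: ΔP = 32; V ≈ 6 × 32^0.667 ≈ 60.55 kt.
Difference ≈ 131.19 − 60.55 = 70.64 → 71 kt.

71 kt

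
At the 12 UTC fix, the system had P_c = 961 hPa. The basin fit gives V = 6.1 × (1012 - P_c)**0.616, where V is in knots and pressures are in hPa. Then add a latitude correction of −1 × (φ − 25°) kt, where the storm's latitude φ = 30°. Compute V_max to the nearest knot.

ΔP = 1012 − 961 = 51 hPa.
51^0.616 ≈ 11.268.
V ≈ 6.1 × 11.268 ≈ 68.7 kt.
Latitude correction: −1 × (30 − 25) = -5 kt.
Corrected V ≈ 63.7 kt → 64 kt.

64 kt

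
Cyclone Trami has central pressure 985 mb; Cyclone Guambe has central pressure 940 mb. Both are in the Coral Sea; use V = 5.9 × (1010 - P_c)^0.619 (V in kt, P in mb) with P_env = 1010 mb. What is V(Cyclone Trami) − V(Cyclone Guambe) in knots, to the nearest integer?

Cyclone Trami: ΔP = 25; V ≈ 5.9 × 25^0.619 ≈ 43.27 kt.
Cyclone Guambe: ΔP = 70; V ≈ 5.9 × 70^0.619 ≈ 81.84 kt.
Difference ≈ 43.27 − 81.84 = -38.57 → -39 kt.

-39 kt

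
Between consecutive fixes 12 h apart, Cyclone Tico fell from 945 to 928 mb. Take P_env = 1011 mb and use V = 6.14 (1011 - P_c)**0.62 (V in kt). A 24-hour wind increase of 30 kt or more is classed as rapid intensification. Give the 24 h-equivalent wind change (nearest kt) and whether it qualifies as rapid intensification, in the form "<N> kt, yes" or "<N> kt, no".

V₁: ΔP = 66, V ≈ 6.14 × 66^0.62 ≈ 82.47 kt.
V₂: ΔP = 83, V ≈ 6.14 × 83^0.62 ≈ 95.06 kt.
ΔV over 12 h = 12.59 kt → 24 h equivalent = 12.59 × 24/12 ≈ 25.18 kt.
25 kt < 30 kt ⇒ not rapid intensification.

25 kt, no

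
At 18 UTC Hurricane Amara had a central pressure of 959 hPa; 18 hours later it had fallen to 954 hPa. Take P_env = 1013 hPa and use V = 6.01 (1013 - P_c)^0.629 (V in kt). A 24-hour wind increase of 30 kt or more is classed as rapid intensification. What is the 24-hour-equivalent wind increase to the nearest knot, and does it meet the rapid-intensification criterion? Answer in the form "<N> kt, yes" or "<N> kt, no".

V₁: ΔP = 54, V ≈ 6.01 × 54^0.629 ≈ 73.88 kt.
V₂: ΔP = 59, V ≈ 6.01 × 59^0.629 ≈ 78.12 kt.
ΔV over 18 h = 4.24 kt → 24 h equivalent = 4.24 × 24/18 ≈ 5.65 kt.
6 kt < 30 kt ⇒ not rapid intensification.

6 kt, no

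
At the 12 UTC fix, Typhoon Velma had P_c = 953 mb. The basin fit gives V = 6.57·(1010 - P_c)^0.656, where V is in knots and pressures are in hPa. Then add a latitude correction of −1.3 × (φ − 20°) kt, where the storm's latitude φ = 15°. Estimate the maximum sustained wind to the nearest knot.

ΔP = 1010 − 953 = 57 mb.
57^0.656 ≈ 14.186.
V ≈ 6.57 × 14.186 ≈ 93.2 kt.
Latitude correction: −1.3 × (15 − 20) = 6.5 kt.
Corrected V ≈ 99.7 kt → 100 kt.

100 kt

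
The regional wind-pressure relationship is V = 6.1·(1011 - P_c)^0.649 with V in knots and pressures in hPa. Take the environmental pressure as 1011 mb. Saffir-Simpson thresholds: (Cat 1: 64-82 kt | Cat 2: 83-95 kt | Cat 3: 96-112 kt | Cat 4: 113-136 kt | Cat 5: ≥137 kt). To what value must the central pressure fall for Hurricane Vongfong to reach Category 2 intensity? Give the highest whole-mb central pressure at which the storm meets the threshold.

Category 2 begins at V = 83 kt.
Required ΔP = (83/6.1)^(1/0.649) = 13.607^1.541 ≈ 55.84 mb.
P_c ≤ 1011 − 55.84 = 955.16, so the highest integer P_c is 955 mb.

955 mb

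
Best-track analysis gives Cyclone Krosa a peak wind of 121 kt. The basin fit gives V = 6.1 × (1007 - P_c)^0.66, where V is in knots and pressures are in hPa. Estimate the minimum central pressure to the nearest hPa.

915 hPa

ΔP = (V / 6.1)^(1/0.66) = (121/6.1)^1.515.
121/6.1 = 19.836; 19.836^1.515 ≈ 92.44 hPa.
P_c = 1007 − 92.44 = 914.56 ≈ 915 hPa.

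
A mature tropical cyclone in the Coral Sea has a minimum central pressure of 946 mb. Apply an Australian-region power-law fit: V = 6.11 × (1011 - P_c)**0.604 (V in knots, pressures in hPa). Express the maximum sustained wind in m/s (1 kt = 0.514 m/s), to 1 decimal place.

39.1 m/s

ΔP = 1011 − 946 = 65 mb.
V ≈ 6.11 × 65^0.604 = 6.11 × 12.445 ≈ 76.040 kt.
76.040 × 0.514 ≈ 39.08 m/s → 39.1 m/s.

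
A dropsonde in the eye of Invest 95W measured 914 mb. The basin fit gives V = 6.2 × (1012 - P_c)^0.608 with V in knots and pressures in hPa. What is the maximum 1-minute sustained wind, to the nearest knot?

ΔP = 1012 − 914 = 98 mb.
98^0.608 ≈ 16.243.
V ≈ 6.2 × 16.243 ≈ 100.7 kt.

101 kt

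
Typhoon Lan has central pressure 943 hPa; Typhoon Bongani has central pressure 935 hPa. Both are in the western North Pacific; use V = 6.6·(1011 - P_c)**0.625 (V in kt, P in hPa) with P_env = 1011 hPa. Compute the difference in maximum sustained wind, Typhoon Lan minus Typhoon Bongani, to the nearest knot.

Typhoon Lan: ΔP = 68; V ≈ 6.6 × 68^0.625 ≈ 92.23 kt.
Typhoon Bongani: ΔP = 76; V ≈ 6.6 × 76^0.625 ≈ 98.87 kt.
Difference ≈ 92.23 − 98.87 = -6.64 → -7 kt.

-7 kt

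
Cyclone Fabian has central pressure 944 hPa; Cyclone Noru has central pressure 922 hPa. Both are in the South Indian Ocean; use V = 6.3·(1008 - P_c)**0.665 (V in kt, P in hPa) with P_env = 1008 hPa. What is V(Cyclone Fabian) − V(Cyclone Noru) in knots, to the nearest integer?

-22 kt

Cyclone Fabian: ΔP = 64; V ≈ 6.3 × 64^0.665 ≈ 100.10 kt.
Cyclone Noru: ΔP = 86; V ≈ 6.3 × 86^0.665 ≈ 121.84 kt.
Difference ≈ 100.10 − 121.84 = -21.74 → -22 kt.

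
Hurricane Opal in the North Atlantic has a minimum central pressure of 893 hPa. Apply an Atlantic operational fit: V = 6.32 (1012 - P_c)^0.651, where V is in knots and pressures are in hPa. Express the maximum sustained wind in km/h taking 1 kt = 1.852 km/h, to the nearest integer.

ΔP = 1012 − 893 = 119 hPa.
V ≈ 6.32 × 119^0.651 = 6.32 × 22.448 ≈ 141.872 kt.
141.872 × 1.852 ≈ 262.75 km/h → 263 km/h.

263 km/h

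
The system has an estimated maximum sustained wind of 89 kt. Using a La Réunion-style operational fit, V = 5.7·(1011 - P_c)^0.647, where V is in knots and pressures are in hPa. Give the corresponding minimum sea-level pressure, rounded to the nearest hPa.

ΔP = (V / 5.7)^(1/0.647) = (89/5.7)^1.546.
89/5.7 = 15.614; 15.614^1.546 ≈ 69.93 hPa.
P_c = 1011 − 69.93 = 941.07 ≈ 941 hPa.

941 hPa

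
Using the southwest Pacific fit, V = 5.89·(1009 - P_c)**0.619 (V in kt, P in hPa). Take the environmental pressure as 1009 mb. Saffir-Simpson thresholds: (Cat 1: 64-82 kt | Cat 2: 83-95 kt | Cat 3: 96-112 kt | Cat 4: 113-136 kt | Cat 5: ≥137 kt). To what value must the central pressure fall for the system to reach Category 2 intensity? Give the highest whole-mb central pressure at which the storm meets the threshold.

937 mb

Category 2 begins at V = 83 kt.
Required ΔP = (83/5.89)^(1/0.619) = 14.092^1.616 ≈ 71.81 mb.
P_c ≤ 1009 − 71.81 = 937.19, so the highest integer P_c is 937 mb.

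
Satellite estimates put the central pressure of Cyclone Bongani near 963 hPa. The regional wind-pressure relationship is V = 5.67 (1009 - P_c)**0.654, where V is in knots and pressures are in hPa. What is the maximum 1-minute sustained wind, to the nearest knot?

ΔP = 1009 − 963 = 46 hPa.
46^0.654 ≈ 12.230.
V ≈ 5.67 × 12.230 ≈ 69.3 kt.

69 kt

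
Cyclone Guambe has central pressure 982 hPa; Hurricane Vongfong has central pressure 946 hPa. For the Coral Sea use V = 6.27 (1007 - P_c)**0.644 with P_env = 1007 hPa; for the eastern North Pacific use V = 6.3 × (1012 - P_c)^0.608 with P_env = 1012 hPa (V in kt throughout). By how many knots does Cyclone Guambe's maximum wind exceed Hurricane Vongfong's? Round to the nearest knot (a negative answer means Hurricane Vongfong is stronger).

Cyclone Guambe: ΔP = 25; V ≈ 6.27 × 25^0.644 ≈ 49.84 kt.
Hurricane Vongfong: ΔP = 66; V ≈ 6.3 × 66^0.608 ≈ 80.47 kt.
Difference ≈ 49.84 − 80.47 = -30.63 → -31 kt.

-31 kt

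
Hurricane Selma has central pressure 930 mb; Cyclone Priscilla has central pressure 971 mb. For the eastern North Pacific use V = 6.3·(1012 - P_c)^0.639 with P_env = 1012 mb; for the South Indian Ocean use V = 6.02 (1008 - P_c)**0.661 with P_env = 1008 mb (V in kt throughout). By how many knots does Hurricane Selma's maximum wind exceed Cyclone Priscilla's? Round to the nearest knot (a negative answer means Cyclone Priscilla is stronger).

40 kt

Hurricane Selma: ΔP = 82; V ≈ 6.3 × 82^0.639 ≈ 105.26 kt.
Cyclone Priscilla: ΔP = 37; V ≈ 6.02 × 37^0.661 ≈ 65.49 kt.
Difference ≈ 105.26 − 65.49 = 39.77 → 40 kt.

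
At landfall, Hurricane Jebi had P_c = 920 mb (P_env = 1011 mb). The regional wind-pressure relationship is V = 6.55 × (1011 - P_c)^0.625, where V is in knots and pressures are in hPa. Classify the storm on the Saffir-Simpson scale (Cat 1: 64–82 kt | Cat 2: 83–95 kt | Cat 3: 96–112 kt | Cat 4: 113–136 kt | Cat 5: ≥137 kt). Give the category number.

3

ΔP = 1011 − 920 = 91 mb.
V ≈ 6.55 × 91^0.625 = 6.55 × 16.76 ≈ 110 kt.
110 kt falls in the Category 3 band.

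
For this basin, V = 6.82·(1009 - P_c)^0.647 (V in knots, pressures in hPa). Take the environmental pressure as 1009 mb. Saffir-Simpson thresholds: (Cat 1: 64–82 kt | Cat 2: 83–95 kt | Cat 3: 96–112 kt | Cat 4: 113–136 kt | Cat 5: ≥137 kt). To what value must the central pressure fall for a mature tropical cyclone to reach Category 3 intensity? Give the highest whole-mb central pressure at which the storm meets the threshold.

949 mb

Category 3 begins at V = 96 kt.
Required ΔP = (96/6.82)^(1/0.647) = 14.076^1.546 ≈ 59.58 mb.
P_c ≤ 1009 − 59.58 = 949.42, so the highest integer P_c is 949 mb.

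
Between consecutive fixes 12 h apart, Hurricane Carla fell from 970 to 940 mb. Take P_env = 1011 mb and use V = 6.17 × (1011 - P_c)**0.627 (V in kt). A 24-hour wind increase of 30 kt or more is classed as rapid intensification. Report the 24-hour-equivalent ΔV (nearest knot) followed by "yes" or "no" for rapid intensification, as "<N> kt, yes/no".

V₁: ΔP = 41, V ≈ 6.17 × 41^0.627 ≈ 63.31 kt.
V₂: ΔP = 71, V ≈ 6.17 × 71^0.627 ≈ 89.34 kt.
ΔV over 12 h = 26.03 kt → 24 h equivalent = 26.03 × 24/12 ≈ 52.06 kt.
52 kt ≥ 30 kt ⇒ rapid intensification.

52 kt, yes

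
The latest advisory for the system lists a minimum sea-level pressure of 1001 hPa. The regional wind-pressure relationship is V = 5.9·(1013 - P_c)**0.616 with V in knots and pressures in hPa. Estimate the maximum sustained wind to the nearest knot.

27 kt

ΔP = 1013 − 1001 = 12 hPa.
12^0.616 ≈ 4.621.
V ≈ 5.9 × 4.621 ≈ 27.3 kt.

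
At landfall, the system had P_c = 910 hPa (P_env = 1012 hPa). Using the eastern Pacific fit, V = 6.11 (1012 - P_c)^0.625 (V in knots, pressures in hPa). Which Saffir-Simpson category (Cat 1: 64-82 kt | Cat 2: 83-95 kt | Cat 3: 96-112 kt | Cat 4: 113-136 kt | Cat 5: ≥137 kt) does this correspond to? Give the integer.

3

ΔP = 1012 − 910 = 102 hPa.
V ≈ 6.11 × 102^0.625 = 6.11 × 18.00 ≈ 110 kt.
110 kt falls in the Category 3 band.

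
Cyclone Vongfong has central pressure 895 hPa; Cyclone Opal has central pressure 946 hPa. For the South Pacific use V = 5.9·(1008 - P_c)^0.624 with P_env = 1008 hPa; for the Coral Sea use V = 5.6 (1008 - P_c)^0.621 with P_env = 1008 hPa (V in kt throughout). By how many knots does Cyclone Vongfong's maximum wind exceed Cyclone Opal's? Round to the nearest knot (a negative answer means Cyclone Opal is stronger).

Cyclone Vongfong: ΔP = 113; V ≈ 5.9 × 113^0.624 ≈ 112.71 kt.
Cyclone Opal: ΔP = 62; V ≈ 5.6 × 62^0.621 ≈ 72.65 kt.
Difference ≈ 112.71 − 72.65 = 40.06 → 40 kt.

40 kt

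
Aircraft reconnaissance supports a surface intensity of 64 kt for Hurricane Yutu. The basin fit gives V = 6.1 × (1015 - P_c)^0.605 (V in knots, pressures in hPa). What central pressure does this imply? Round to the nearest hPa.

ΔP = (V / 6.1)^(1/0.605) = (64/6.1)^1.653.
64/6.1 = 10.492; 10.492^1.653 ≈ 48.68 hPa.
P_c = 1015 − 48.68 = 966.32 ≈ 966 hPa.

966 hPa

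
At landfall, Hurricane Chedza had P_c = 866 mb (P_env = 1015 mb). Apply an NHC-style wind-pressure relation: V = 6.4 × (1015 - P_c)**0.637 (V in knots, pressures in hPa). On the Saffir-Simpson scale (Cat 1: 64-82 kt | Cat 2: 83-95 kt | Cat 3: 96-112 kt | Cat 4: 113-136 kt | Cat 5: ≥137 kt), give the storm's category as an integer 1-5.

ΔP = 1015 − 866 = 149 mb.
V ≈ 6.4 × 149^0.637 = 6.4 × 24.23 ≈ 155 kt.
155 kt falls in the Category 5 band.

5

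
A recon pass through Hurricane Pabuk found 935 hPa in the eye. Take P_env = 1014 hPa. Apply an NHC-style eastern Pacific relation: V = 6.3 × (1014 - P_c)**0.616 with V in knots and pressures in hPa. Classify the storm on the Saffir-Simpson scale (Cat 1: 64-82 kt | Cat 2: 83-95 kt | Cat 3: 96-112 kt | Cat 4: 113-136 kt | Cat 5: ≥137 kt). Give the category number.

ΔP = 1014 − 935 = 79 hPa.
V ≈ 6.3 × 79^0.616 = 6.3 × 14.75 ≈ 93 kt.
93 kt falls in the Category 2 band.

2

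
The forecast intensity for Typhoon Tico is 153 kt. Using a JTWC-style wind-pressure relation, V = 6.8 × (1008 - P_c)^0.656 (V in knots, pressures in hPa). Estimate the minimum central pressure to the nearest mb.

ΔP = (V / 6.8)^(1/0.656) = (153/6.8)^1.524.
153/6.8 = 22.500; 22.500^1.524 ≈ 115.15 mb.
P_c = 1008 − 115.15 = 892.85 ≈ 893 mb.

893 mb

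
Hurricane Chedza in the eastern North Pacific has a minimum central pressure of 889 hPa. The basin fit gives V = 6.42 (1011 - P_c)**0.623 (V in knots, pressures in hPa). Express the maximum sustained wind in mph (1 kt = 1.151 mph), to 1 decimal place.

147.4 mph

ΔP = 1011 − 889 = 122 hPa.
V ≈ 6.42 × 122^0.623 = 6.42 × 19.944 ≈ 128.038 kt.
128.038 × 1.151 ≈ 147.37 mph → 147.4 mph.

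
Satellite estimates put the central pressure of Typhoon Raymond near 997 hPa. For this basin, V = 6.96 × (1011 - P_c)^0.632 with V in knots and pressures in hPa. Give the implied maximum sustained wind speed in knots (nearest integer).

37 kt

ΔP = 1011 − 997 = 14 hPa.
14^0.632 ≈ 5.301.
V ≈ 6.96 × 5.301 ≈ 36.9 kt.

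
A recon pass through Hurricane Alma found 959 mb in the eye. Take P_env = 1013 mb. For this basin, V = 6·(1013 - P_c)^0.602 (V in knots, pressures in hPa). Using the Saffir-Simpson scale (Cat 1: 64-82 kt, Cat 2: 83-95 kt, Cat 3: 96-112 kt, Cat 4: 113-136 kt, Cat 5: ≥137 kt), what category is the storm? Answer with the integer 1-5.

ΔP = 1013 − 959 = 54 mb.
V ≈ 6 × 54^0.602 = 6 × 11.04 ≈ 66 kt.
66 kt falls in the Category 1 band.

1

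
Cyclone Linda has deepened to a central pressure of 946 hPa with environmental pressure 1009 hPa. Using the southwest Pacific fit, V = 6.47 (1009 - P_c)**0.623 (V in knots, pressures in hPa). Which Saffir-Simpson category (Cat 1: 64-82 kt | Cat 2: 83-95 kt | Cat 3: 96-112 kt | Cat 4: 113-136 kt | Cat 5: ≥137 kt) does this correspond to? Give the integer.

ΔP = 1009 − 946 = 63 hPa.
V ≈ 6.47 × 63^0.623 = 6.47 × 13.21 ≈ 85 kt.
85 kt falls in the Category 2 band.

2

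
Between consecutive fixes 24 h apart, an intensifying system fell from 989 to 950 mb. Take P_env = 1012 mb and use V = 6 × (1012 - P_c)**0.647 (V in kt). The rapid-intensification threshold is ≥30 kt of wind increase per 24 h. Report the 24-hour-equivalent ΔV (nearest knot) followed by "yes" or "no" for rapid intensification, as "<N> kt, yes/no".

V₁: ΔP = 23, V ≈ 6 × 23^0.647 ≈ 45.62 kt.
V₂: ΔP = 62, V ≈ 6 × 62^0.647 ≈ 86.66 kt.
ΔV over 24 h = 41.04 kt → 24 h equivalent = 41.04 × 24/24 ≈ 41.04 kt.
41 kt ≥ 30 kt ⇒ rapid intensification.

41 kt, yes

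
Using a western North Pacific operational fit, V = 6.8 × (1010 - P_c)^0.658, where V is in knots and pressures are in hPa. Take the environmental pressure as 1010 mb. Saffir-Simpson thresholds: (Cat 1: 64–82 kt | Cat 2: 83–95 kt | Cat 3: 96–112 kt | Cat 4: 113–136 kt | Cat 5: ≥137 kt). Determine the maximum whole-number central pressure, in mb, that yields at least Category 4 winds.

938 mb

Category 4 begins at V = 113 kt.
Required ΔP = (113/6.8)^(1/0.658) = 16.618^1.520 ≈ 71.61 mb.
P_c ≤ 1010 − 71.61 = 938.39, so the highest integer P_c is 938 mb.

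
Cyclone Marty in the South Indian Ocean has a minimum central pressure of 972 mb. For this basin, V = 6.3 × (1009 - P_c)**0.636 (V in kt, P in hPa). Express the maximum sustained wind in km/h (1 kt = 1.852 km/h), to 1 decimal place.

116.0 km/h

ΔP = 1009 − 972 = 37 mb.
V ≈ 6.3 × 37^0.636 = 6.3 × 9.940 ≈ 62.621 kt.
62.621 × 1.852 ≈ 115.97 km/h → 116.0 km/h.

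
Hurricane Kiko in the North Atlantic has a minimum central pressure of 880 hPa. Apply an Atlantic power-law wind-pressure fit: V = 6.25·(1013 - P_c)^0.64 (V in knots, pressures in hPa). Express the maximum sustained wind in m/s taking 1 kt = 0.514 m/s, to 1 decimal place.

73.5 m/s

ΔP = 1013 − 880 = 133 hPa.
V ≈ 6.25 × 133^0.64 = 6.25 × 22.870 ≈ 142.937 kt.
142.937 × 0.514 ≈ 73.47 m/s → 73.5 m/s.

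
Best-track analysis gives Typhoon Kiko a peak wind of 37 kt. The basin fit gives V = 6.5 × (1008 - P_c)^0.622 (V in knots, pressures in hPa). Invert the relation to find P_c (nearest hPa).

ΔP = (V / 6.5)^(1/0.622) = (37/6.5)^1.608.
37/6.5 = 5.692; 5.692^1.608 ≈ 16.38 hPa.
P_c = 1008 − 16.38 = 991.62 ≈ 992 hPa.

992 hPa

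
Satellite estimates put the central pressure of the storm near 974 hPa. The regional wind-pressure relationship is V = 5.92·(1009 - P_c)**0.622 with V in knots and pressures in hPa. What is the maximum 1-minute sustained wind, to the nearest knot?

ΔP = 1009 − 974 = 35 hPa.
35^0.622 ≈ 9.129.
V ≈ 5.92 × 9.129 ≈ 54.0 kt.

54 kt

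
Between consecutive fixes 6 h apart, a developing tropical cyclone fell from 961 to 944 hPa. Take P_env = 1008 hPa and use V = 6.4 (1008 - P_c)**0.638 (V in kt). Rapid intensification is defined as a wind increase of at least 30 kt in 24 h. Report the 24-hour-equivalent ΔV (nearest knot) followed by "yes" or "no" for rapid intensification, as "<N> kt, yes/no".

V₁: ΔP = 47, V ≈ 6.4 × 47^0.638 ≈ 74.64 kt.
V₂: ΔP = 64, V ≈ 6.4 × 64^0.638 ≈ 90.89 kt.
ΔV over 6 h = 16.25 kt → 24 h equivalent = 16.25 × 24/6 ≈ 65.00 kt.
65 kt ≥ 30 kt ⇒ rapid intensification.

65 kt, yes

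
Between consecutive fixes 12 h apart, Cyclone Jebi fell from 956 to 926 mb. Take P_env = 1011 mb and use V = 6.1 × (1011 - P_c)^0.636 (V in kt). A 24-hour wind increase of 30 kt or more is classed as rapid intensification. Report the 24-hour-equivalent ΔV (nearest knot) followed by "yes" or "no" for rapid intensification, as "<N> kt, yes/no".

V₁: ΔP = 55, V ≈ 6.1 × 55^0.636 ≈ 78.02 kt.
V₂: ΔP = 85, V ≈ 6.1 × 85^0.636 ≈ 102.91 kt.
ΔV over 12 h = 24.89 kt → 24 h equivalent = 24.89 × 24/12 ≈ 49.78 kt.
50 kt ≥ 30 kt ⇒ rapid intensification.

50 kt, yes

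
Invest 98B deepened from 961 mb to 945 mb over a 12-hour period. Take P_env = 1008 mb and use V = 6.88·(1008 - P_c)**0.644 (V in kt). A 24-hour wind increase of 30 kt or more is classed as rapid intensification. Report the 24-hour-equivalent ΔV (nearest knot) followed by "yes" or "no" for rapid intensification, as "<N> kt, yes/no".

V₁: ΔP = 47, V ≈ 6.88 × 47^0.644 ≈ 82.11 kt.
V₂: ΔP = 63, V ≈ 6.88 × 63^0.644 ≈ 99.17 kt.
ΔV over 12 h = 17.06 kt → 24 h equivalent = 17.06 × 24/12 ≈ 34.12 kt.
34 kt ≥ 30 kt ⇒ rapid intensification.

34 kt, yes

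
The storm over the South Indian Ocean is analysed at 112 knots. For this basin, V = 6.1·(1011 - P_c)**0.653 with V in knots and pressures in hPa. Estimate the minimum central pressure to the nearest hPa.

925 hPa

ΔP = (V / 6.1)^(1/0.653) = (112/6.1)^1.531.
112/6.1 = 18.361; 18.361^1.531 ≈ 86.20 hPa.
P_c = 1011 − 86.20 = 924.80 ≈ 925 hPa.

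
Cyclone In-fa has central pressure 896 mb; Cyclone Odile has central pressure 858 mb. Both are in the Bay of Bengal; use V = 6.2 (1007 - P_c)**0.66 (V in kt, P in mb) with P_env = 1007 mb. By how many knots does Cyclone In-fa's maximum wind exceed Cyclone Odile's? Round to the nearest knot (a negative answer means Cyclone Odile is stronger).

Cyclone In-fa: ΔP = 111; V ≈ 6.2 × 111^0.66 ≈ 138.77 kt.
Cyclone Odile: ΔP = 149; V ≈ 6.2 × 149^0.66 ≈ 168.54 kt.
Difference ≈ 138.77 − 168.54 = -29.77 → -30 kt.

-30 kt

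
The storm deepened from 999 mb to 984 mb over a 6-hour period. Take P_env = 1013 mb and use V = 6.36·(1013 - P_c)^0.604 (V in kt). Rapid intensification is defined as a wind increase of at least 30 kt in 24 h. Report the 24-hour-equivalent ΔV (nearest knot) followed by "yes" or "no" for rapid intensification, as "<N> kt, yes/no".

69 kt, yes

V₁: ΔP = 14, V ≈ 6.36 × 14^0.604 ≈ 31.31 kt.
V₂: ΔP = 29, V ≈ 6.36 × 29^0.604 ≈ 48.61 kt.
ΔV over 6 h = 17.30 kt → 24 h equivalent = 17.30 × 24/6 ≈ 69.20 kt.
69 kt ≥ 30 kt ⇒ rapid intensification.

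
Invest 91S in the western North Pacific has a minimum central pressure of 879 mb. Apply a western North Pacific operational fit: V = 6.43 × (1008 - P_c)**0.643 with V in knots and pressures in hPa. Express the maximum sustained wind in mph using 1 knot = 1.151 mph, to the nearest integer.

168 mph

ΔP = 1008 − 879 = 129 mb.
V ≈ 6.43 × 129^0.643 = 6.43 × 22.757 ≈ 146.326 kt.
146.326 × 1.151 ≈ 168.42 mph → 168 mph.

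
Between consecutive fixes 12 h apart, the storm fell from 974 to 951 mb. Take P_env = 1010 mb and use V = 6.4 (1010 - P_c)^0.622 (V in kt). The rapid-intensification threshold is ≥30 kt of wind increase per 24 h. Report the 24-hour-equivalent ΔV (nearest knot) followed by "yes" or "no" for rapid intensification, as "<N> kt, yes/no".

V₁: ΔP = 36, V ≈ 6.4 × 36^0.622 ≈ 59.46 kt.
V₂: ΔP = 59, V ≈ 6.4 × 59^0.622 ≈ 80.84 kt.
ΔV over 12 h = 21.38 kt → 24 h equivalent = 21.38 × 24/12 ≈ 42.76 kt.
43 kt ≥ 30 kt ⇒ rapid intensification.

43 kt, yes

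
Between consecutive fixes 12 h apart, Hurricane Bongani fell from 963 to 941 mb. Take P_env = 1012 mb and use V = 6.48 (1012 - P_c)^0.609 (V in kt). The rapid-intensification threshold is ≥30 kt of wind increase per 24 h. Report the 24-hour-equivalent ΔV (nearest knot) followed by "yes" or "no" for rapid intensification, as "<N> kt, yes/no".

35 kt, yes

V₁: ΔP = 49, V ≈ 6.48 × 49^0.609 ≈ 69.33 kt.
V₂: ΔP = 71, V ≈ 6.48 × 71^0.609 ≈ 86.89 kt.
ΔV over 12 h = 17.56 kt → 24 h equivalent = 17.56 × 24/12 ≈ 35.12 kt.
35 kt ≥ 30 kt ⇒ rapid intensification.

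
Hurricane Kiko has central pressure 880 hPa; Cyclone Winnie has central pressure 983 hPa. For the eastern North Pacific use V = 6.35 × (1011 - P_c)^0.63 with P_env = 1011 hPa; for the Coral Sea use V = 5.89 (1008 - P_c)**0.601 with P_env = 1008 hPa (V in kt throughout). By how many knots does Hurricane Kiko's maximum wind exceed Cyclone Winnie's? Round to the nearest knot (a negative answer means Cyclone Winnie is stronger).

Hurricane Kiko: ΔP = 131; V ≈ 6.35 × 131^0.63 ≈ 136.98 kt.
Cyclone Winnie: ΔP = 25; V ≈ 5.89 × 25^0.601 ≈ 40.76 kt.
Difference ≈ 136.98 − 40.76 = 96.22 → 96 kt.

96 kt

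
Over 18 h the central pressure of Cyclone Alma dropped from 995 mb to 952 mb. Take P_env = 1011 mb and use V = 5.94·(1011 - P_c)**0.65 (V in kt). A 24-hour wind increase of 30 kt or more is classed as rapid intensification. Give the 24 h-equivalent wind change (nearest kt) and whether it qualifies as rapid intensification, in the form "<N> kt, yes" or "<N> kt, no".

V₁: ΔP = 16, V ≈ 5.94 × 16^0.65 ≈ 36.01 kt.
V₂: ΔP = 59, V ≈ 5.94 × 59^0.65 ≈ 84.11 kt.
ΔV over 18 h = 48.10 kt → 24 h equivalent = 48.10 × 24/18 ≈ 64.13 kt.
64 kt ≥ 30 kt ⇒ rapid intensification.

64 kt, yes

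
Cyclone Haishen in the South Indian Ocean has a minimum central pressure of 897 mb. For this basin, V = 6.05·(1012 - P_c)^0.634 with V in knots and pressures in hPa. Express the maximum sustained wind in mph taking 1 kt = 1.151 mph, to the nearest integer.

141 mph

ΔP = 1012 − 897 = 115 mb.
V ≈ 6.05 × 115^0.634 = 6.05 × 20.253 ≈ 122.529 kt.
122.529 × 1.151 ≈ 141.03 mph → 141 mph.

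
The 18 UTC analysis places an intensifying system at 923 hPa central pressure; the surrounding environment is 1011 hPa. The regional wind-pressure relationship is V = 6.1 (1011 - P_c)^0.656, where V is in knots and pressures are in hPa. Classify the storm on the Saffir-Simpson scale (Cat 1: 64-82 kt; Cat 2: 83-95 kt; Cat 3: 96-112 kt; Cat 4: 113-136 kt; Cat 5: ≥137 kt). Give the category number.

ΔP = 1011 − 923 = 88 hPa.
V ≈ 6.1 × 88^0.656 = 6.1 × 18.86 ≈ 115 kt.
115 kt falls in the Category 4 band.

4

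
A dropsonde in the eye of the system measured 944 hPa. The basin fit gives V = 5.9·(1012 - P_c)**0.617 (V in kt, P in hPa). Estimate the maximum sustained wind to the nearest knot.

80 kt

ΔP = 1012 − 944 = 68 hPa.
68^0.617 ≈ 13.510.
V ≈ 5.9 × 13.510 ≈ 79.7 kt.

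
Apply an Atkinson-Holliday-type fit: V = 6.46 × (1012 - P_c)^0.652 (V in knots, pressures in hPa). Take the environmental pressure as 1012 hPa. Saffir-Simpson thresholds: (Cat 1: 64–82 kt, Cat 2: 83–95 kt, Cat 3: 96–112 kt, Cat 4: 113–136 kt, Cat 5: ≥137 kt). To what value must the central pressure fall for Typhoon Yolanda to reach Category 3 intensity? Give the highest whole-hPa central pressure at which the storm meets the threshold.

949 hPa

Category 3 begins at V = 96 kt.
Required ΔP = (96/6.46)^(1/0.652) = 14.861^1.534 ≈ 62.75 hPa.
P_c ≤ 1012 − 62.75 = 949.25, so the highest integer P_c is 949 hPa.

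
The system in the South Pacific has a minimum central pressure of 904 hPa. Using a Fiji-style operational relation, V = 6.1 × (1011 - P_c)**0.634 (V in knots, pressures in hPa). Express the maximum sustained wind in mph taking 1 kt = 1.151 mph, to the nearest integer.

136 mph

ΔP = 1011 − 904 = 107 hPa.
V ≈ 6.1 × 107^0.634 = 6.1 × 19.348 ≈ 118.021 kt.
118.021 × 1.151 ≈ 135.84 mph → 136 mph.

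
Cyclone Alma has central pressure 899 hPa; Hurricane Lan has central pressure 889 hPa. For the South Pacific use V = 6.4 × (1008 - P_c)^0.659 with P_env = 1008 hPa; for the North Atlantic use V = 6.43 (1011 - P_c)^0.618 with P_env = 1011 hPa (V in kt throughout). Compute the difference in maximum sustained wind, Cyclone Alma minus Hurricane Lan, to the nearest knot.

16 kt

Cyclone Alma: ΔP = 109; V ≈ 6.4 × 109^0.659 ≈ 140.88 kt.
Hurricane Lan: ΔP = 122; V ≈ 6.43 × 122^0.618 ≈ 125.19 kt.
Difference ≈ 140.88 − 125.19 = 15.69 → 16 kt.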